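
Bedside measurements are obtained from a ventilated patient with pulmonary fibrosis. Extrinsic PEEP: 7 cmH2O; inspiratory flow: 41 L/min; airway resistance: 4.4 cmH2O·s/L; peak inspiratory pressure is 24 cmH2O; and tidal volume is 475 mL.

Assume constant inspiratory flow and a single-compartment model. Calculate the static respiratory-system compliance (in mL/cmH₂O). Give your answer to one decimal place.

33.9

Flow: 41 L/min ÷ 60 = 0.6833 L/s.
Equation of motion (constant flow): PIP = Vt/C + R·V̇ + PEEP.
Vt/C = PIP − R·V̇ − PEEP = 24 − 4.4×0.6833 − 7 = 24 − 3.007 − 7 = 13.993 cmH2O.
C = Vt / 13.993 = 475 / 13.993 = 33.946 mL/cmH2O.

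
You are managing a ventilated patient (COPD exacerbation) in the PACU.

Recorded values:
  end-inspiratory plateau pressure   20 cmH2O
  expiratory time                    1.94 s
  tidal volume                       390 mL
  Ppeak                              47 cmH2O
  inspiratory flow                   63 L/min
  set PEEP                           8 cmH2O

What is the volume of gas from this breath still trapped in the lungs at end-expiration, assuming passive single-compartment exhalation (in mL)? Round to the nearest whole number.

38

Flow: 63 L/min ÷ 60 = 1.05 L/s.
R = (PIP − Pplat)/V̇ = (47 − 20) / 1.05 = 27.0/1.05 = 25.714 cmH2O·s/L.
C = Vt/(Pplat − PEEP) = 390.0 / (20 − 8) = 390.0/12.0 = 32.5 mL/cmH2O.
τ = R × C = 25.714 × 0.0325 L/cmH2O = 0.8357 s.
Fraction remaining = e^(−Te/τ) = e^(−1.94/0.8357) = 0.09814.
Trapped volume = 390.0 × 0.09814 = 38.275 mL.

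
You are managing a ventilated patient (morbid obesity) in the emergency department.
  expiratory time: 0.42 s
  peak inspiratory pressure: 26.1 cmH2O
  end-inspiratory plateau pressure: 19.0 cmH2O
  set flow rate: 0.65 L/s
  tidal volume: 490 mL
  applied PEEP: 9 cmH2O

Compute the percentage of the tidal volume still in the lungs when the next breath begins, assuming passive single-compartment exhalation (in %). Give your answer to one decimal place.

R = (PIP − Pplat)/V̇ = (26.1 − 19.0) / 0.65 = 7.1/0.65 = 10.923 cmH2O·s/L.
C = Vt/(Pplat − PEEP) = 490.0 / (19.0 − 9) = 490.0/10.0 = 49.0 mL/cmH2O.
τ = R × C = 10.923 × 0.049 L/cmH2O = 0.5352 s.
Fraction remaining at end-expiration = e^(−Te/τ) = e^(−0.42/0.5352) = 0.4562 → 45.62%.

45.6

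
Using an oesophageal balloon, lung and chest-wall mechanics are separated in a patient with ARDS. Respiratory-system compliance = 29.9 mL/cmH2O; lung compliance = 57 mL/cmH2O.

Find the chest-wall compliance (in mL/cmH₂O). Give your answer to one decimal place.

62.9

1/Ccw = 1/Crs − 1/CL.
1/Ccw = 1/29.9 − 1/57 = 0.0159.
Ccw = 62.893 mL/cmH2O.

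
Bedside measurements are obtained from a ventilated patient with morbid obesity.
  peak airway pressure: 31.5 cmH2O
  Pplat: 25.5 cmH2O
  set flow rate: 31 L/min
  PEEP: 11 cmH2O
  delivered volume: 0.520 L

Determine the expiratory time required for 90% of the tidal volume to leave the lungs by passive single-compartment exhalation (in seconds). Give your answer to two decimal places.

Flow: 31 L/min ÷ 60 = 0.5167 L/s.
R = (PIP − Pplat)/V̇ = (31.5 − 25.5) / 0.5167 = 6.0/0.5167 = 11.612 cmH2O·s/L.
C = Vt/(Pplat − PEEP) = 520.0 / (25.5 − 11) = 520.0/14.5 = 35.862 mL/cmH2O.
τ = R × C = 11.612 × 0.03586 L/cmH2O = 0.4164 s.
t = −τ·ln(1 − 0.90) = −0.4164·ln(0.1) = 0.9588 s.

0.96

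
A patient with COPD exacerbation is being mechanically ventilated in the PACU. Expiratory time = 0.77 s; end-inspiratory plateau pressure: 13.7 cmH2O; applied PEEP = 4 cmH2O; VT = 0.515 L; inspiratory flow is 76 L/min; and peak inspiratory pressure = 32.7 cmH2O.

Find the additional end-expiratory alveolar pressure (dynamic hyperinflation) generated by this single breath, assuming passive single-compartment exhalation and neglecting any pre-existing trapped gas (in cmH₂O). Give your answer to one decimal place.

3.7

Flow: 76 L/min ÷ 60 = 1.2667 L/s.
R = (PIP − Pplat)/V̇ = (32.7 − 13.7) / 1.2667 = 19.0/1.2667 = 15.0 cmH2O·s/L.
C = Vt/(Pplat − PEEP) = 515.0 / (13.7 − 4) = 515.0/9.7 = 53.093 mL/cmH2O.
τ = R × C = 15.0 × 0.05309 L/cmH2O = 0.7964 s.
Fraction remaining = e^(−Te/τ) = e^(−0.77/0.7964) = 0.3803; trapped volume = 515.0 × 0.3803 = 195.85 mL.
Additional alveolar pressure from trapping ≈ V_trapped / C = 195.85 / 53.093 = 3.689 cmH2O.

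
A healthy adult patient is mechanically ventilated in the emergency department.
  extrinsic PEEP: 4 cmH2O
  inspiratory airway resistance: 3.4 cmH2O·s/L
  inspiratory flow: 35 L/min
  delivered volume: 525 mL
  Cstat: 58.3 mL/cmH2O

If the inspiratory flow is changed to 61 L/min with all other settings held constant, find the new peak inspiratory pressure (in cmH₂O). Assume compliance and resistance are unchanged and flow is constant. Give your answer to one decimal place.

Flow: 35 L/min ÷ 60 = 0.5833 L/s.
New flow: 61 L/min ÷ 60 = 1.0167 L/s.
PIP = Vt/C + R·V̇ + PEEP (constant-flow equation of motion).
Only the resistive term changes: ΔPIP = R × ΔV̇ = 3.4 × (1.0167 − 0.5833) = 3.4 × 0.4334 = 1.474 cmH2O.
Original PIP = 525/58.3 + 3.4×0.5833 + 4 = 14.988 cmH2O; new PIP = 14.988 + (1.474) = 16.462 cmH2O.

16.5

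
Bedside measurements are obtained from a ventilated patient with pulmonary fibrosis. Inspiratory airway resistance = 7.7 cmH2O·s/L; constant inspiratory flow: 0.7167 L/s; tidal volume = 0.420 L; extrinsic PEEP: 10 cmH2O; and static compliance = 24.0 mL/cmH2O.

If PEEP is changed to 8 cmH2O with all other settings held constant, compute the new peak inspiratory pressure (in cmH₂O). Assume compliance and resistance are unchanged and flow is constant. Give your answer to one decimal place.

31.0

PIP = Vt/C + R·V̇ + PEEP (constant-flow equation of motion).
Only the baseline term changes: ΔPIP = ΔPEEP = 8 − 10 = -2.0 cmH2O.
Original PIP = 420/24.0 + 7.7×0.7167 + 10 = 33.019 cmH2O; new PIP = 33.019 + (-2.0) = 31.019 cmH2O.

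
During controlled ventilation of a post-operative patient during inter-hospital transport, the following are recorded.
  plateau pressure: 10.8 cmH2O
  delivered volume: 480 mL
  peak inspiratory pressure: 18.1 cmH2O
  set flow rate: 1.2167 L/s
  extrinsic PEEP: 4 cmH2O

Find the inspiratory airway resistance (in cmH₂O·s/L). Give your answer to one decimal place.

6.0

Raw = (PIP − Pplat) / flow = (18.1 − 10.8) / 1.2167 = 7.3 / 1.2167 = 6.0 cmH2O·s/L.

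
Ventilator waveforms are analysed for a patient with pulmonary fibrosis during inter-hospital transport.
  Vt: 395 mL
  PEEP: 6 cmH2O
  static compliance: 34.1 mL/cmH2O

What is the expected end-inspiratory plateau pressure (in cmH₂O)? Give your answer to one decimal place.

Pplat = PEEP + Vt / Cstat = 6 + 395 / 34.1 = 6 + 11.584 = 17.584 cmH2O.

17.6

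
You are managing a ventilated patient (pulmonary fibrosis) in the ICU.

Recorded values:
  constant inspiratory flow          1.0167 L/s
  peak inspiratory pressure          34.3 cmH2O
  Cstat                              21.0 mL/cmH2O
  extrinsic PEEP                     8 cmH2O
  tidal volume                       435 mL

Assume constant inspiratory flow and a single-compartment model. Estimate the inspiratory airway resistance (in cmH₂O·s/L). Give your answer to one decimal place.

Equation of motion (constant flow): PIP = Vt/C + R·V̇ + PEEP.
R·V̇ = PIP − Vt/C − PEEP = 34.3 − 435/21.0 − 8 = 34.3 − 20.714 − 8 = 5.586 cmH2O.
R = 5.586 / 1.0167 = 5.494 cmH2O·s/L.

5.5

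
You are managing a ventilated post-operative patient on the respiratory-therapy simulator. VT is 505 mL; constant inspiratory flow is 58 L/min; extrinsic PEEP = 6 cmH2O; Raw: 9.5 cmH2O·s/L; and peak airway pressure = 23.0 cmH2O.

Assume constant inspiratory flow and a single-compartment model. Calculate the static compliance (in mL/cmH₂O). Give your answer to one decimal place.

Flow: 58 L/min ÷ 60 = 0.9667 L/s.
Equation of motion (constant flow): PIP = Vt/C + R·V̇ + PEEP.
Vt/C = PIP − R·V̇ − PEEP = 23.0 − 9.5×0.9667 − 6 = 23.0 − 9.184 − 6 = 7.816 cmH2O.
C = Vt / 7.816 = 505 / 7.816 = 64.611 mL/cmH2O.

64.6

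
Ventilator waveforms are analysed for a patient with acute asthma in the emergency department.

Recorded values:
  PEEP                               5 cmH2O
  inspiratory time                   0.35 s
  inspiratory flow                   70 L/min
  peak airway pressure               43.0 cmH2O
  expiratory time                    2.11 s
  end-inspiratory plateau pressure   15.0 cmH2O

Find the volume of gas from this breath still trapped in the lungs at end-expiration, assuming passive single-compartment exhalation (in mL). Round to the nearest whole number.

47

Flow: 70 L/min ÷ 60 = 1.1667 L/s.
Vt = flow × Ti = 1.1667 L/s × 0.35 s × 1000 mL/L = 408.35 mL.
R = (PIP − Pplat)/V̇ = (43.0 − 15.0) / 1.1667 = 28.0/1.1667 = 23.999 cmH2O·s/L.
C = Vt/(Pplat − PEEP) = 408.35 / (15.0 − 5) = 408.35/10.0 = 40.835 mL/cmH2O.
τ = R × C = 23.999 × 0.04084 L/cmH2O = 0.9801 s.
Fraction remaining = e^(−Te/τ) = e^(−2.11/0.9801) = 0.1162.
Trapped volume = 408.35 × 0.1162 = 47.45 mL.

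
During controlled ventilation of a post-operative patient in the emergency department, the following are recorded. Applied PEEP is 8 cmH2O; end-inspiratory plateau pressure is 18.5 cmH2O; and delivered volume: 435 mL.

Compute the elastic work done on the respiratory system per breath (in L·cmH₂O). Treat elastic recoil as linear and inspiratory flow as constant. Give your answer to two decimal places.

2.28

Elastic work ≈ ½ × (Pplat − PEEP) × Vt = 0.5 × (18.5 − 8) × 0.435 L = 0.5 × 10.5 × 0.435 = 2.284 L·cmH2O.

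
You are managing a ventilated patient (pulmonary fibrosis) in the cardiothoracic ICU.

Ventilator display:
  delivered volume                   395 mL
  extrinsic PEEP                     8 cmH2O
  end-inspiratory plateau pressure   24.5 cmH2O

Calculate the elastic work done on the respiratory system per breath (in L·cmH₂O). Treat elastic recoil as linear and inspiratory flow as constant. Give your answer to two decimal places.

Elastic work ≈ ½ × (Pplat − PEEP) × Vt = 0.5 × (24.5 − 8) × 0.395 L = 0.5 × 16.5 × 0.395 = 3.259 L·cmH2O.

3.26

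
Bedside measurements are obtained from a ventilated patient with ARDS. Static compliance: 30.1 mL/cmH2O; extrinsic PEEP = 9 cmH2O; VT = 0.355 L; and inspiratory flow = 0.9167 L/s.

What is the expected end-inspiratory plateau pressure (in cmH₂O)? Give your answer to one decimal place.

Pplat = PEEP + Vt / Cstat = 9 + 355 / 30.1 = 9 + 11.794 = 20.794 cmH2O.

20.8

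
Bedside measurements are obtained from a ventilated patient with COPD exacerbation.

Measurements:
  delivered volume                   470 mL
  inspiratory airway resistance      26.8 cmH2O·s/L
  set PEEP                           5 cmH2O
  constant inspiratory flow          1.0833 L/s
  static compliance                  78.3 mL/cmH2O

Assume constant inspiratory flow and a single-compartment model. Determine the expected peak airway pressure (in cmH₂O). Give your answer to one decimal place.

40.0

Equation of motion (constant flow): PIP = Vt/C + R·V̇ + PEEP.
PIP = 470/78.3 + 26.8×1.0833 + 5 = 6.003 + 29.032 + 5 = 40.035 cmH2O.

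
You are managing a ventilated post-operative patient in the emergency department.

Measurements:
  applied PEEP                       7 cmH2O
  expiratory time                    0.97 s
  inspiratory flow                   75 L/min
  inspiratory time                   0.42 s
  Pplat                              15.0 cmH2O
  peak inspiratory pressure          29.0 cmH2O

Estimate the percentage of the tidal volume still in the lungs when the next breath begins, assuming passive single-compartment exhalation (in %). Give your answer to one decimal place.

Flow: 75 L/min ÷ 60 = 1.25 L/s.
Vt = flow × Ti = 1.25 L/s × 0.42 s × 1000 mL/L = 525.0 mL.
R = (PIP − Pplat)/V̇ = (29.0 − 15.0) / 1.25 = 14.0/1.25 = 11.2 cmH2O·s/L.
C = Vt/(Pplat − PEEP) = 525.0 / (15.0 − 7) = 525.0/8.0 = 65.625 mL/cmH2O.
τ = R × C = 11.2 × 0.06563 L/cmH2O = 0.7351 s.
Fraction remaining at end-expiration = e^(−Te/τ) = e^(−0.97/0.7351) = 0.2673 → 26.73%.

26.7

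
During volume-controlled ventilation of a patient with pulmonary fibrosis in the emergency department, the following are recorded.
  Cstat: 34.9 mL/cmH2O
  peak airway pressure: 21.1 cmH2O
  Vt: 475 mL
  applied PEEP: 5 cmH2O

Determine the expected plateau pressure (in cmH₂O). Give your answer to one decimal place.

Pplat = PEEP + Vt / Cstat = 5 + 475 / 34.9 = 5 + 13.61 = 18.61 cmH2O.

18.6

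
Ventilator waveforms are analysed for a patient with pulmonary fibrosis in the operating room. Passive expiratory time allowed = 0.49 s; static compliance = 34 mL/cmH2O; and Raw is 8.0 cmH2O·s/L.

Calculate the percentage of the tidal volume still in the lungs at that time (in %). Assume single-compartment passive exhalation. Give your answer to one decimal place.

16.5

τ = R × C = 8.0 × 34 mL/cmH2O = 8.0 × 0.034 L/cmH2O = 0.272 s.
Passive exhalation: V(t)/V₀ = e^(−t/τ) = e^(−0.49/0.272) = 0.1651.
Fraction remaining = 0.1651 → 16.51%.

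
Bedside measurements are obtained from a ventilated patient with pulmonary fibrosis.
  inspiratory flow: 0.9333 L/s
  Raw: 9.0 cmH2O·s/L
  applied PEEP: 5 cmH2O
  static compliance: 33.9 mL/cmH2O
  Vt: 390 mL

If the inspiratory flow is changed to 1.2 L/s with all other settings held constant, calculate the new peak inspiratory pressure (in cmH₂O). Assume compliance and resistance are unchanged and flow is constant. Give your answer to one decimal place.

PIP = Vt/C + R·V̇ + PEEP (constant-flow equation of motion).
Only the resistive term changes: ΔPIP = R × ΔV̇ = 9.0 × (1.2 − 0.9333) = 9.0 × 0.2667 = 2.4 cmH2O.
Original PIP = 390/33.9 + 9.0×0.9333 + 5 = 24.904 cmH2O; new PIP = 24.904 + (2.4) = 27.304 cmH2O.

27.3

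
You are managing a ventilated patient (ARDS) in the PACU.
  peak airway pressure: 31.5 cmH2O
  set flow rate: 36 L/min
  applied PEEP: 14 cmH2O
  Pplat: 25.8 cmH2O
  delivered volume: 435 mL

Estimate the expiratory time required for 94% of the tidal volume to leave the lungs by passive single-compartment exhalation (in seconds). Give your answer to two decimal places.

Flow: 36 L/min ÷ 60 = 0.6 L/s.
R = (PIP − Pplat)/V̇ = (31.5 − 25.8) / 0.6 = 5.7/0.6 = 9.5 cmH2O·s/L.
C = Vt/(Pplat − PEEP) = 435.0 / (25.8 − 14) = 435.0/11.8 = 36.864 mL/cmH2O.
τ = R × C = 9.5 × 0.03686 L/cmH2O = 0.3502 s.
t = −τ·ln(1 − 0.94) = −0.3502·ln(0.06) = 0.9853 s.

0.99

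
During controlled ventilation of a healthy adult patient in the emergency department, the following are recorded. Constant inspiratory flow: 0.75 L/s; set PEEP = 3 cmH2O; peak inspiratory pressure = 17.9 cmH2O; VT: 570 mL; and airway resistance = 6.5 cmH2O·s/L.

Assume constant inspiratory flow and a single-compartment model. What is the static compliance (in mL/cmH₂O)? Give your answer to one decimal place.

56.9

Equation of motion (constant flow): PIP = Vt/C + R·V̇ + PEEP.
Vt/C = PIP − R·V̇ − PEEP = 17.9 − 6.5×0.75 − 3 = 17.9 − 4.875 − 3 = 10.025 cmH2O.
C = Vt / 10.025 = 570 / 10.025 = 56.858 mL/cmH2O.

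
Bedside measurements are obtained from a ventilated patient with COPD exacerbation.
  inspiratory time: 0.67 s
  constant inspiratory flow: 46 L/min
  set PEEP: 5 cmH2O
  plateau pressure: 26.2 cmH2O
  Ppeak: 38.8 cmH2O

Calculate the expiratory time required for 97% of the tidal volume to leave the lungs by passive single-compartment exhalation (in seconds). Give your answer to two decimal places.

Flow: 46 L/min ÷ 60 = 0.7667 L/s.
Vt = flow × Ti = 0.7667 L/s × 0.67 s × 1000 mL/L = 513.69 mL.
R = (PIP − Pplat)/V̇ = (38.8 − 26.2) / 0.7667 = 12.6/0.7667 = 16.434 cmH2O·s/L.
C = Vt/(Pplat − PEEP) = 513.69 / (26.2 − 5) = 513.69/21.2 = 24.231 mL/cmH2O.
τ = R × C = 16.434 × 0.02423 L/cmH2O = 0.3982 s.
t = −τ·ln(1 − 0.97) = −0.3982·ln(0.03) = 1.396 s.

1.40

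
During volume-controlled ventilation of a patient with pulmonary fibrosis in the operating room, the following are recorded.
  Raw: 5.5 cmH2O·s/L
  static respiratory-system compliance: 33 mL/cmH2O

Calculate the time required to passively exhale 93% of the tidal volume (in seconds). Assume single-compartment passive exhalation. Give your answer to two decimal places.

0.48

τ = R × C = 5.5 × 33 mL/cmH2O = 5.5 × 0.033 L/cmH2O = 0.1815 s.
Exhaled fraction f = 1 − e^(−t/τ) → t = −τ·ln(1 − f) = −0.1815·ln(0.07) = 0.4827 s.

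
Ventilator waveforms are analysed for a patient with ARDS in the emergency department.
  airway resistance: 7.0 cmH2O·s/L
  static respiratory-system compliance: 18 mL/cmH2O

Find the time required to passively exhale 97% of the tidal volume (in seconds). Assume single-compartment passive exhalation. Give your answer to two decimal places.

τ = R × C = 7.0 × 18 mL/cmH2O = 7.0 × 0.018 L/cmH2O = 0.126 s.
Exhaled fraction f = 1 − e^(−t/τ) → t = −τ·ln(1 − f) = −0.126·ln(0.03) = 0.4418 s.

0.44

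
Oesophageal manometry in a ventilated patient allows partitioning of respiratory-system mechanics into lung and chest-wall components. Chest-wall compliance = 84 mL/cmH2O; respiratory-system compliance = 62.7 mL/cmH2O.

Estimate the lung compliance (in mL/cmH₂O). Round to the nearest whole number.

1/CL = 1/Crs − 1/Ccw.
1/CL = 1/62.7 − 1/84 = 0.004044.
CL = 247.28 mL/cmH2O.

247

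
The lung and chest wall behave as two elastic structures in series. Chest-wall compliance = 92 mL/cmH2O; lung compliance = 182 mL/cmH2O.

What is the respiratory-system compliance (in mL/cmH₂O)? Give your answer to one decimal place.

61.1

Lung and chest wall are elastances in series: 1/Crs = 1/CL + 1/Ccw.
1/Crs = 1/182 + 1/92 = 0.01636.
Crs = 61.125 mL/cmH2O.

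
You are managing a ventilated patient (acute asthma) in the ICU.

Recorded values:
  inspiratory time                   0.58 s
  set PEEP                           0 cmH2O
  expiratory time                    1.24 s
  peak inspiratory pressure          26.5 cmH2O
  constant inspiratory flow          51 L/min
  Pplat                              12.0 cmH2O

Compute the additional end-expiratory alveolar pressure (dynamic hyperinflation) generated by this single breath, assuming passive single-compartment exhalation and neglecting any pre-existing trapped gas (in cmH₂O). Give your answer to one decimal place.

Flow: 51 L/min ÷ 60 = 0.85 L/s.
Vt = flow × Ti = 0.85 L/s × 0.58 s × 1000 mL/L = 493.0 mL.
R = (PIP − Pplat)/V̇ = (26.5 − 12.0) / 0.85 = 14.5/0.85 = 17.059 cmH2O·s/L.
C = Vt/(Pplat − PEEP) = 493.0 / (12.0 − 0) = 493.0/12.0 = 41.083 mL/cmH2O.
τ = R × C = 17.059 × 0.04108 L/cmH2O = 0.7008 s.
Fraction remaining = e^(−Te/τ) = e^(−1.24/0.7008) = 0.1704; trapped volume = 493.0 × 0.1704 = 84.007 mL.
Additional alveolar pressure from trapping ≈ V_trapped / C = 84.007 / 41.083 = 2.045 cmH2O.

2.0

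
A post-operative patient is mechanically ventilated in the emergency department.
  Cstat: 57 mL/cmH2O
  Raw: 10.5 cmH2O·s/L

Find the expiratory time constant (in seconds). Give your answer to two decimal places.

τ = R × C = 10.5 × 57 mL/cmH2O = 10.5 × 0.057 L/cmH2O = 0.5985 s.

0.60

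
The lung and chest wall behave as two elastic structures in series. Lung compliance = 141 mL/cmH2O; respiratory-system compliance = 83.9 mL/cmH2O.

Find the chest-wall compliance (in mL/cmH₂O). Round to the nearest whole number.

1/Ccw = 1/Crs − 1/CL.
1/Ccw = 1/83.9 − 1/141 = 0.004827.
Ccw = 207.17 mL/cmH2O.

207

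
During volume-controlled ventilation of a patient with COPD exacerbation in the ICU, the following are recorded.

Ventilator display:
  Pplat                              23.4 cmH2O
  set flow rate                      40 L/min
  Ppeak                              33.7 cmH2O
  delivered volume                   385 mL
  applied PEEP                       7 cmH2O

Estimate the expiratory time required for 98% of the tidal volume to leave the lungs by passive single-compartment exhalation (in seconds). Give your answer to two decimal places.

1.42

Flow: 40 L/min ÷ 60 = 0.6667 L/s.
R = (PIP − Pplat)/V̇ = (33.7 − 23.4) / 0.6667 = 10.3/0.6667 = 15.449 cmH2O·s/L.
C = Vt/(Pplat − PEEP) = 385.0 / (23.4 − 7) = 385.0/16.4 = 23.476 mL/cmH2O.
τ = R × C = 15.449 × 0.02348 L/cmH2O = 0.3627 s.
t = −τ·ln(1 − 0.98) = −0.3627·ln(0.02) = 1.419 s.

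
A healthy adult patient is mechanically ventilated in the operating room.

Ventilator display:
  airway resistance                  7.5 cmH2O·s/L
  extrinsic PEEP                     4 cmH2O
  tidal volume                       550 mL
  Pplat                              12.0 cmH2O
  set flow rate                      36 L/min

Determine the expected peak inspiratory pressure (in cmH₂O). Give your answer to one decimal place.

16.5

Flow: 36 L/min ÷ 60 = 0.6 L/s.
PIP = Pplat + Raw × flow = 12.0 + 7.5 × 0.6 = 12.0 + 4.5 = 16.5 cmH2O.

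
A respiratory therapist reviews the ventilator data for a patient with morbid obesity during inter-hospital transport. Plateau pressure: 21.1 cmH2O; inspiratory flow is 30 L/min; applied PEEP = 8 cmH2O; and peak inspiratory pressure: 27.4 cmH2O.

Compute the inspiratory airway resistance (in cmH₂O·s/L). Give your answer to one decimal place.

12.6

Flow: 30 L/min ÷ 60 = 0.5 L/s.
Raw = (PIP − Pplat) / flow = (27.4 − 21.1) / 0.5 = 6.3 / 0.5 = 12.6 cmH2O·s/L.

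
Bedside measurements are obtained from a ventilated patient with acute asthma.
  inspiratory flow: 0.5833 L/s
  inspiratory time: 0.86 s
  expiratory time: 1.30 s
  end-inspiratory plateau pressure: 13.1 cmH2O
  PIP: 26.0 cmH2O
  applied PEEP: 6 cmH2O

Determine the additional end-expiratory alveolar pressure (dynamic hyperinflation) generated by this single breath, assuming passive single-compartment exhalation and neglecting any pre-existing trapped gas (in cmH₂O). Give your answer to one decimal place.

3.1

Vt = flow × Ti = 0.5833 L/s × 0.86 s × 1000 mL/L = 501.64 mL.
R = (PIP − Pplat)/V̇ = (26.0 − 13.1) / 0.5833 = 12.9/0.5833 = 22.116 cmH2O·s/L.
C = Vt/(Pplat − PEEP) = 501.64 / (13.1 − 6) = 501.64/7.1 = 70.654 mL/cmH2O.
τ = R × C = 22.116 × 0.07065 L/cmH2O = 1.562 s.
Fraction remaining = e^(−Te/τ) = e^(−1.30/1.562) = 0.4351; trapped volume = 501.64 × 0.4351 = 218.26 mL.
Additional alveolar pressure from trapping ≈ V_trapped / C = 218.26 / 70.654 = 3.089 cmH2O.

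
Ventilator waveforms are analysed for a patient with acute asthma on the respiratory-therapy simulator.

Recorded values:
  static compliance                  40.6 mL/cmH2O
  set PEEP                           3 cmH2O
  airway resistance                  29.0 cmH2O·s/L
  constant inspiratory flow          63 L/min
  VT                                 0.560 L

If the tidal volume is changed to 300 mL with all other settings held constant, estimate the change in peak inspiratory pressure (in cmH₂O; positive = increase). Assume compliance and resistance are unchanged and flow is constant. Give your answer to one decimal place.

PIP = Vt/C + R·V̇ + PEEP (constant-flow equation of motion).
Only the elastic term changes: ΔPIP = ΔVt / C = (300 − 560) / 40.6 = -6.404 cmH2O.

-6.4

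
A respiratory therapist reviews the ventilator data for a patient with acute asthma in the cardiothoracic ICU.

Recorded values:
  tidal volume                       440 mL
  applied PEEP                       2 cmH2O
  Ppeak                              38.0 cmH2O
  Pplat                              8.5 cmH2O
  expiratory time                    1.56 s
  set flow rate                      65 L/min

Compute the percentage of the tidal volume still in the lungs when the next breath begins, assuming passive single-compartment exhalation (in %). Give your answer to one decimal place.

Flow: 65 L/min ÷ 60 = 1.0833 L/s.
R = (PIP − Pplat)/V̇ = (38.0 − 8.5) / 1.0833 = 29.5/1.0833 = 27.232 cmH2O·s/L.
C = Vt/(Pplat − PEEP) = 440.0 / (8.5 − 2) = 440.0/6.5 = 67.692 mL/cmH2O.
τ = R × C = 27.232 × 0.06769 L/cmH2O = 1.843 s.
Fraction remaining at end-expiration = e^(−Te/τ) = e^(−1.56/1.843) = 0.4289 → 42.89%.

42.9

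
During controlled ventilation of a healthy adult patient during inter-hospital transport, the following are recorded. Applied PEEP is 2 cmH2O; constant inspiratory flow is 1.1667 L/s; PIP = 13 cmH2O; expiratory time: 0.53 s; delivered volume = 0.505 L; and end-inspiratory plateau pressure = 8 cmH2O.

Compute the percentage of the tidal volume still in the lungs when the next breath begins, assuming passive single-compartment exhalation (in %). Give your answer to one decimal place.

R = (PIP − Pplat)/V̇ = (13 − 8) / 1.1667 = 5.0/1.1667 = 4.286 cmH2O·s/L.
C = Vt/(Pplat − PEEP) = 505.0 / (8 − 2) = 505.0/6.0 = 84.167 mL/cmH2O.
τ = R × C = 4.286 × 0.08417 L/cmH2O = 0.3608 s.
Fraction remaining at end-expiration = e^(−Te/τ) = e^(−0.53/0.3608) = 0.2302 → 23.02%.

23.0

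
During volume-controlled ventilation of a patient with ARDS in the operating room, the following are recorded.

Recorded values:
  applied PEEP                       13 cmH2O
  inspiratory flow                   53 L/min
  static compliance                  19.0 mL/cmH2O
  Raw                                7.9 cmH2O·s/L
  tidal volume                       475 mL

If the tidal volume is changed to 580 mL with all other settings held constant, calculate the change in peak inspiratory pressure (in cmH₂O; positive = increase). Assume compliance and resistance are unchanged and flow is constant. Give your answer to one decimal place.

5.5

PIP = Vt/C + R·V̇ + PEEP (constant-flow equation of motion).
Only the elastic term changes: ΔPIP = ΔVt / C = (580 − 475) / 19.0 = 5.526 cmH2O.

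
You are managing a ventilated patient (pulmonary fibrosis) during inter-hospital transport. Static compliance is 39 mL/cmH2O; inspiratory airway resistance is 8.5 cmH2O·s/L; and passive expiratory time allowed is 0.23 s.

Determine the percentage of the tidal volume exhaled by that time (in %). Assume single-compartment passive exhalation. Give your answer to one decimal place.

τ = R × C = 8.5 × 39 mL/cmH2O = 8.5 × 0.039 L/cmH2O = 0.3315 s.
Passive exhalation: V(t)/V₀ = e^(−t/τ) = e^(−0.23/0.3315) = 0.4997.
Fraction exhaled = 1 − 0.4997 = 0.5003 → 50.03%.

50.0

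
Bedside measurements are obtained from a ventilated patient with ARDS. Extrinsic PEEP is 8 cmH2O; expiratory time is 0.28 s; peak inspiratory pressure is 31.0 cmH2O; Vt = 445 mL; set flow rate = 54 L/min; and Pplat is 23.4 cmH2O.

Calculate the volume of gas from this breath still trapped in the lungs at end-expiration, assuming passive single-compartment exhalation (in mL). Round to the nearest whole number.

Flow: 54 L/min ÷ 60 = 0.9 L/s.
R = (PIP − Pplat)/V̇ = (31.0 − 23.4) / 0.9 = 7.6/0.9 = 8.444 cmH2O·s/L.
C = Vt/(Pplat − PEEP) = 445.0 / (23.4 − 8) = 445.0/15.4 = 28.896 mL/cmH2O.
τ = R × C = 8.444 × 0.0289 L/cmH2O = 0.244 s.
Fraction remaining = e^(−Te/τ) = e^(−0.28/0.244) = 0.3174.
Trapped volume = 445.0 × 0.3174 = 141.24 mL.

141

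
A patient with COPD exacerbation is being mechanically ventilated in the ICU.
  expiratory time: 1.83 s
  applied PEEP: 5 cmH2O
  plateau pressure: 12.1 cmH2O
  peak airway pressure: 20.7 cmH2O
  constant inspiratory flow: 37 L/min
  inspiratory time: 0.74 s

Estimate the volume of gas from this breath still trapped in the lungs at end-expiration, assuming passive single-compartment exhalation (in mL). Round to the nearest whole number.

Flow: 37 L/min ÷ 60 = 0.6167 L/s.
Vt = flow × Ti = 0.6167 L/s × 0.74 s × 1000 mL/L = 456.36 mL.
R = (PIP − Pplat)/V̇ = (20.7 − 12.1) / 0.6167 = 8.6/0.6167 = 13.945 cmH2O·s/L.
C = Vt/(Pplat − PEEP) = 456.36 / (12.1 − 5) = 456.36/7.1 = 64.276 mL/cmH2O.
τ = R × C = 13.945 × 0.06428 L/cmH2O = 0.8964 s.
Fraction remaining = e^(−Te/τ) = e^(−1.83/0.8964) = 0.1298.
Trapped volume = 456.36 × 0.1298 = 59.236 mL.

59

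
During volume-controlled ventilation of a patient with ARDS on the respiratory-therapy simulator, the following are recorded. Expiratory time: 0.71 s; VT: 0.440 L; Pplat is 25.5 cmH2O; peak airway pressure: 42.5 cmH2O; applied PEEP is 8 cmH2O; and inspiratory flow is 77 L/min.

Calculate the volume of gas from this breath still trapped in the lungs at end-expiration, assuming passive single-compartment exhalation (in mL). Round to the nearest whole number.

52

Flow: 77 L/min ÷ 60 = 1.2833 L/s.
R = (PIP − Pplat)/V̇ = (42.5 − 25.5) / 1.2833 = 17.0/1.2833 = 13.247 cmH2O·s/L.
C = Vt/(Pplat − PEEP) = 440.0 / (25.5 − 8) = 440.0/17.5 = 25.143 mL/cmH2O.
τ = R × C = 13.247 × 0.02514 L/cmH2O = 0.333 s.
Fraction remaining = e^(−Te/τ) = e^(−0.71/0.333) = 0.1186.
Trapped volume = 440.0 × 0.1186 = 52.184 mL.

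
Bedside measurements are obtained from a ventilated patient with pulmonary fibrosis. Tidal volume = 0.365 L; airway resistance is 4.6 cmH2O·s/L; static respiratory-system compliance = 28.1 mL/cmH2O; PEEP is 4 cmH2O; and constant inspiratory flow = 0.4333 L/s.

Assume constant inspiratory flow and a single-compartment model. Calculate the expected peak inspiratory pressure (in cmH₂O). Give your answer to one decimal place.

Equation of motion (constant flow): PIP = Vt/C + R·V̇ + PEEP.
PIP = 365/28.1 + 4.6×0.4333 + 4 = 12.989 + 1.993 + 4 = 18.982 cmH2O.

19.0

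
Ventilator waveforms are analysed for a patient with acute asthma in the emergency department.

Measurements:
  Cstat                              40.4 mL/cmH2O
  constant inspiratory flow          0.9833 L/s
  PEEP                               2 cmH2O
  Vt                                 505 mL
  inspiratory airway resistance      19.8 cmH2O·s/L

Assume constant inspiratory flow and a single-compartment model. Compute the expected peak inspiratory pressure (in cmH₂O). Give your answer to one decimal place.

Equation of motion (constant flow): PIP = Vt/C + R·V̇ + PEEP.
PIP = 505/40.4 + 19.8×0.9833 + 2 = 12.5 + 19.469 + 2 = 33.969 cmH2O.

34.0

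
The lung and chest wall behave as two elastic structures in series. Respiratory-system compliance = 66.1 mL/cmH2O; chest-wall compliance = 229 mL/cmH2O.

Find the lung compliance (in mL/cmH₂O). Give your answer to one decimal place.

1/CL = 1/Crs − 1/Ccw.
1/CL = 1/66.1 − 1/229 = 0.01076.
CL = 92.937 mL/cmH2O.

92.9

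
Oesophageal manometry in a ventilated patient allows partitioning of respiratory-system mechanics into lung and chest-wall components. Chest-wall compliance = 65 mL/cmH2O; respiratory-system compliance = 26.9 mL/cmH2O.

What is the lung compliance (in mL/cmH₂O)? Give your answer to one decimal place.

45.9

1/CL = 1/Crs − 1/Ccw.
1/CL = 1/26.9 − 1/65 = 0.02179.
CL = 45.893 mL/cmH2O.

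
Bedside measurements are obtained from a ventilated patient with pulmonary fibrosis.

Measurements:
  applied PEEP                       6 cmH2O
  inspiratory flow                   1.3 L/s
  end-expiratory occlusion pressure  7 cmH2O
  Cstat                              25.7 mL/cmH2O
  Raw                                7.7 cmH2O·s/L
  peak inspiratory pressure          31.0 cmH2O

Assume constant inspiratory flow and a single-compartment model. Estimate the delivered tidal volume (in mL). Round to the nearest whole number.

Total PEEP = 7 cmH2O (set 6 + intrinsic 1); this is the baseline alveolar pressure.
Equation of motion (constant flow): PIP = Vt/C + R·V̇ + PEEP.
Vt/C = PIP − R·V̇ − PEEP = 31.0 − 10.01 − 7 = 13.99 cmH2O.
Vt = C × 13.99 = 25.7 × 13.99 = 359.54 mL.

360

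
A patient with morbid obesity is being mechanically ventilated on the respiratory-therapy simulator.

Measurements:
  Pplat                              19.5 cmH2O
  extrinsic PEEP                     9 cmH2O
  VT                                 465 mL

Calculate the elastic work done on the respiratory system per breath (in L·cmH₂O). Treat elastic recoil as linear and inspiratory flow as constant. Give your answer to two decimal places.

2.44

Elastic work ≈ ½ × (Pplat − PEEP) × Vt = 0.5 × (19.5 − 9) × 0.465 L = 0.5 × 10.5 × 0.465 = 2.441 L·cmH2O.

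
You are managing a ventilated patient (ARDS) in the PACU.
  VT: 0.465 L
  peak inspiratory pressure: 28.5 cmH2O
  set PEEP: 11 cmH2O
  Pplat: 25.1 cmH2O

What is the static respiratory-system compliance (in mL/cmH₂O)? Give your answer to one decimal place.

Cstat = Vt / (Pplat − PEEP) = 465 / (25.1 − 11) = 465 / 14.1 = 32.979 mL/cmH2O.

33.0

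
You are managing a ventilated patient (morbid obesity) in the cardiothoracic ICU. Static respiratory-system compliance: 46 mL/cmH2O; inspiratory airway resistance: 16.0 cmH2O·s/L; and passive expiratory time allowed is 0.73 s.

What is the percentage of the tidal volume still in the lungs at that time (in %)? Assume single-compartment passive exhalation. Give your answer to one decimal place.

37.1

τ = R × C = 16.0 × 46 mL/cmH2O = 16.0 × 0.046 L/cmH2O = 0.736 s.
Passive exhalation: V(t)/V₀ = e^(−t/τ) = e^(−0.73/0.736) = 0.3709.
Fraction remaining = 0.3709 → 37.09%.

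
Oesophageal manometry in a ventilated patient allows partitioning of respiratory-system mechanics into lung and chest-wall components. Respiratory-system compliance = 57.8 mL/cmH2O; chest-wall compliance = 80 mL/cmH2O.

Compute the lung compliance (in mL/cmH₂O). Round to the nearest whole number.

208

1/CL = 1/Crs − 1/Ccw.
1/CL = 1/57.8 − 1/80 = 0.004801.
CL = 208.29 mL/cmH2O.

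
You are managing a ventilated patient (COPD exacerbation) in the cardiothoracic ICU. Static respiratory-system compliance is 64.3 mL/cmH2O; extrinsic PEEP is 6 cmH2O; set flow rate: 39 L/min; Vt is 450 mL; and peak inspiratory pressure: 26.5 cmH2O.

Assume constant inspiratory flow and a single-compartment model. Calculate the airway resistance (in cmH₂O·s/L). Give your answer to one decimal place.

Flow: 39 L/min ÷ 60 = 0.65 L/s.
Equation of motion (constant flow): PIP = Vt/C + R·V̇ + PEEP.
R·V̇ = PIP − Vt/C − PEEP = 26.5 − 450/64.3 − 6 = 26.5 − 6.998 − 6 = 13.502 cmH2O.
R = 13.502 / 0.65 = 20.772 cmH2O·s/L.

20.8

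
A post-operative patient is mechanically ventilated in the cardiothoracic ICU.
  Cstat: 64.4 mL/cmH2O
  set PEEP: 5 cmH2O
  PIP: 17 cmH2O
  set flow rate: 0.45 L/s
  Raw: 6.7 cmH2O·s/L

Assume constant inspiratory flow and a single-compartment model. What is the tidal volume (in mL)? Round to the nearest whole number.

Equation of motion (constant flow): PIP = Vt/C + R·V̇ + PEEP.
Vt/C = PIP − R·V̇ − PEEP = 17 − 3.015 − 5 = 8.985 cmH2O.
Vt = C × 8.985 = 64.4 × 8.985 = 578.63 mL.

579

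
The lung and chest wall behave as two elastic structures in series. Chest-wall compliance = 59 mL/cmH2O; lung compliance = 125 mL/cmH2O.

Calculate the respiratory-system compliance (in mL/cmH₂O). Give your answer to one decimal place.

40.1

Lung and chest wall are elastances in series: 1/Crs = 1/CL + 1/Ccw.
1/Crs = 1/125 + 1/59 = 0.02495.
Crs = 40.08 mL/cmH2O.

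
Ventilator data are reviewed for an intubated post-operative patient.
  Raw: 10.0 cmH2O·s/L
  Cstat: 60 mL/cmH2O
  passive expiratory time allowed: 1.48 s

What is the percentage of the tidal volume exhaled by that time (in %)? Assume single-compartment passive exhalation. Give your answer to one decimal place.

91.5

τ = R × C = 10.0 × 60 mL/cmH2O = 10.0 × 0.060 L/cmH2O = 0.6 s.
Passive exhalation: V(t)/V₀ = e^(−t/τ) = e^(−1.48/0.6) = 0.08487.
Fraction exhaled = 1 − 0.08487 = 0.9151 → 91.51%.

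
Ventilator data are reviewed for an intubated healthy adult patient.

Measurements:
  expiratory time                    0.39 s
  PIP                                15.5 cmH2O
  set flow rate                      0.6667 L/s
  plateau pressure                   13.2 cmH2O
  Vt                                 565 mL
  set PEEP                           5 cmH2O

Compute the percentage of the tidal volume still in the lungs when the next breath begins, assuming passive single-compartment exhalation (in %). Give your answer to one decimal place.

R = (PIP − Pplat)/V̇ = (15.5 − 13.2) / 0.6667 = 2.3/0.6667 = 3.45 cmH2O·s/L.
C = Vt/(Pplat − PEEP) = 565.0 / (13.2 − 5) = 565.0/8.2 = 68.902 mL/cmH2O.
τ = R × C = 3.45 × 0.0689 L/cmH2O = 0.2377 s.
Fraction remaining at end-expiration = e^(−Te/τ) = e^(−0.39/0.2377) = 0.1938 → 19.38%.

19.4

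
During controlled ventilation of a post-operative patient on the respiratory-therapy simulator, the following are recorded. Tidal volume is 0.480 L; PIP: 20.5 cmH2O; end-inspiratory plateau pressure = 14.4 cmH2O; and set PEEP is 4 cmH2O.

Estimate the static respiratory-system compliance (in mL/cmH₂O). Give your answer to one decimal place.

Cstat = Vt / (Pplat − PEEP) = 480 / (14.4 − 4) = 480 / 10.4 = 46.154 mL/cmH2O.

46.2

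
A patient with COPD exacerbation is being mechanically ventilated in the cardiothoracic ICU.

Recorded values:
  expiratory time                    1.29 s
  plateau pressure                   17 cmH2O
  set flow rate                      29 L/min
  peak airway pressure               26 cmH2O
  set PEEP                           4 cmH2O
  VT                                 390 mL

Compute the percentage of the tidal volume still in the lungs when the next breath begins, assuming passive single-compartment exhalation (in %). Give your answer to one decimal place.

Flow: 29 L/min ÷ 60 = 0.4833 L/s.
R = (PIP − Pplat)/V̇ = (26 − 17) / 0.4833 = 9.0/0.4833 = 18.622 cmH2O·s/L.
C = Vt/(Pplat − PEEP) = 390.0 / (17 − 4) = 390.0/13.0 = 30.0 mL/cmH2O.
τ = R × C = 18.622 × 0.03 L/cmH2O = 0.5587 s.
Fraction remaining at end-expiration = e^(−Te/τ) = e^(−1.29/0.5587) = 0.09937 → 9.937%.

9.9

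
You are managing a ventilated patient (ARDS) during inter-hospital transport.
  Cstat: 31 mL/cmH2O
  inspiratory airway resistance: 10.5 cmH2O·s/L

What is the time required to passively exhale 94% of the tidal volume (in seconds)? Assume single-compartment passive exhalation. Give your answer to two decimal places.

0.92

τ = R × C = 10.5 × 31 mL/cmH2O = 10.5 × 0.031 L/cmH2O = 0.3255 s.
Exhaled fraction f = 1 − e^(−t/τ) → t = −τ·ln(1 − f) = −0.3255·ln(0.06) = 0.9158 s.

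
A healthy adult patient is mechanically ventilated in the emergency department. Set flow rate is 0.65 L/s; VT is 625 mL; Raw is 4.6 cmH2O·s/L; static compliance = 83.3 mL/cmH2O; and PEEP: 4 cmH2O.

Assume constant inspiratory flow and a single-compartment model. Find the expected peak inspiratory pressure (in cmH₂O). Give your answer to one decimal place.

14.5

Equation of motion (constant flow): PIP = Vt/C + R·V̇ + PEEP.
PIP = 625/83.3 + 4.6×0.65 + 4 = 7.503 + 2.99 + 4 = 14.493 cmH2O.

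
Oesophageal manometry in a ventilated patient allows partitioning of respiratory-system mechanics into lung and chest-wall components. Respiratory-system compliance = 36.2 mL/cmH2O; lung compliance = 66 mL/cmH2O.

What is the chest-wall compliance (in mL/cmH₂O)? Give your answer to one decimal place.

1/Ccw = 1/Crs − 1/CL.
1/Ccw = 1/36.2 − 1/66 = 0.01247.
Ccw = 80.192 mL/cmH2O.

80.2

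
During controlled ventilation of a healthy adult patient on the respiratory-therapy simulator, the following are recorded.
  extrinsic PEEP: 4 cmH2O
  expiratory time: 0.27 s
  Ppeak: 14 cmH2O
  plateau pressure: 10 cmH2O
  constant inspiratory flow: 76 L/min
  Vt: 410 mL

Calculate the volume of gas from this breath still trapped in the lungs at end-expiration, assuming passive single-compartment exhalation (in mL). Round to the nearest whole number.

117

Flow: 76 L/min ÷ 60 = 1.2667 L/s.
R = (PIP − Pplat)/V̇ = (14 − 10) / 1.2667 = 4.0/1.2667 = 3.158 cmH2O·s/L.
C = Vt/(Pplat − PEEP) = 410.0 / (10 − 4) = 410.0/6.0 = 68.333 mL/cmH2O.
τ = R × C = 3.158 × 0.06833 L/cmH2O = 0.2158 s.
Fraction remaining = e^(−Te/τ) = e^(−0.27/0.2158) = 0.2862.
Trapped volume = 410.0 × 0.2862 = 117.34 mL.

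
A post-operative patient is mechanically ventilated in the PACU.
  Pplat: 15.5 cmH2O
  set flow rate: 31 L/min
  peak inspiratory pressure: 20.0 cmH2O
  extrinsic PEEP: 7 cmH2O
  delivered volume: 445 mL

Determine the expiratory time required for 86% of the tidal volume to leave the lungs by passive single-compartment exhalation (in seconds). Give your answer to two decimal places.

Flow: 31 L/min ÷ 60 = 0.5167 L/s.
R = (PIP − Pplat)/V̇ = (20.0 − 15.5) / 0.5167 = 4.5/0.5167 = 8.709 cmH2O·s/L.
C = Vt/(Pplat − PEEP) = 445.0 / (15.5 − 7) = 445.0/8.5 = 52.353 mL/cmH2O.
τ = R × C = 8.709 × 0.05235 L/cmH2O = 0.4559 s.
t = −τ·ln(1 − 0.86) = −0.4559·ln(0.14) = 0.8964 s.

0.90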